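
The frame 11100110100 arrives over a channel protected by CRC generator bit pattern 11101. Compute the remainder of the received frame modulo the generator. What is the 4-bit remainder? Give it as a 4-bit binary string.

0000

Modulo-2 division of 11100110100 by 11101:
  pos 0: 11100 XOR 11101 = 00001
  pos 4: 11101 XOR 11101 = 00000
Remainder = 0000 (zero — the frame passes the CRC check).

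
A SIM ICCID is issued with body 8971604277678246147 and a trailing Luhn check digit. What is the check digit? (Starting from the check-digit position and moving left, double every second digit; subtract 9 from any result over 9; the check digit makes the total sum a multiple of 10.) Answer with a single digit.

9

Partial digits right→left: 7 4 1 6 4 2 8 7 6 7 7 2 4 0 6 1 7 9 8
Double every second digit counting from the check-digit position (so the 1st, 3rd, 5th, ... of the partial from the right).
  doubled (with −9 where >9): 5 2 8 7 3 5 8 3 5 7 → sum 53
  kept as-is: 4 6 2 7 7 2 0 1 9 → sum 38
Total = 53 + 38 = 91.
Check digit = (10 − (91 mod 10)) mod 10 = 9.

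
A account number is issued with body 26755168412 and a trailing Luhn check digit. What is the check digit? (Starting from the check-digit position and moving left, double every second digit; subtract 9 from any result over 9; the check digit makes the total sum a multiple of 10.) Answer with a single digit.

4

Partial digits right→left: 2 1 4 8 6 1 5 5 7 6 2
Double every second digit counting from the check-digit position (so the 1st, 3rd, 5th, ... of the partial from the right).
  doubled (with −9 where >9): 4 8 3 1 5 4 → sum 25
  kept as-is: 1 8 1 5 6 → sum 21
Total = 25 + 21 = 46.
Check digit = (10 − (46 mod 10)) mod 10 = 4.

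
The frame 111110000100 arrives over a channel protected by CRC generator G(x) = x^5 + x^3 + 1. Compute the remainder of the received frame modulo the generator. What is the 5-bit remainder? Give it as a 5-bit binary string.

10010

Modulo-2 division of 111110000100 by 101001:
  pos 0: 111110 XOR 101001 = 010111
  pos 1: 101110 XOR 101001 = 000111
  pos 4: 111001 XOR 101001 = 010000
  pos 5: 100000 XOR 101001 = 001001
Remainder = 10010 (nonzero — an error is detected).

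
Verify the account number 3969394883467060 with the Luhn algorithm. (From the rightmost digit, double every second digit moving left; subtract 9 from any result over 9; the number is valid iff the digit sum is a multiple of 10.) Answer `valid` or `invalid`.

valid

From the right, keep odd positions and double even positions (subtract 9 from any doubled value over 9):
  doubled (positions 2,4,...): 3 5 8 7 8 6 3 6 → sum 46
  kept (positions 1,3,...): 0 0 6 3 8 9 9 9 → sum 44
Total = 90.
90 mod 10 = 0, so the number is valid.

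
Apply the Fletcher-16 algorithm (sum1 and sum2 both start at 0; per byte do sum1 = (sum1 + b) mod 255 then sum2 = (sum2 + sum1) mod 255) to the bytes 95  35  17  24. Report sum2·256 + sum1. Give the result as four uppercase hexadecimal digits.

21AB

Running sums (mod 255):
  after byte 0 (95): sum1=95, sum2=95
  after byte 1 (35): sum1=130, sum2=225
  after byte 2 (17): sum1=147, sum2=117
  after byte 3 (24): sum1=171, sum2=33
Checksum = sum2·256 + sum1 = 33·256 + 171 = 8619 = 0x21AB.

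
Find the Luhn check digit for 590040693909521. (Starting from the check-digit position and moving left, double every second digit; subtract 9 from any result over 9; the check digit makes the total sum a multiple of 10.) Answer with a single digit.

Partial digits right→left: 1 2 5 9 0 9 3 9 6 0 4 0 0 9 5
Double every second digit counting from the check-digit position (so the 1st, 3rd, 5th, ... of the partial from the right).
  doubled (with −9 where >9): 2 1 0 6 3 8 0 1 → sum 21
  kept as-is: 2 9 9 9 0 0 9 → sum 38
Total = 21 + 38 = 59.
Check digit = (10 − (59 mod 10)) mod 10 = 1.

1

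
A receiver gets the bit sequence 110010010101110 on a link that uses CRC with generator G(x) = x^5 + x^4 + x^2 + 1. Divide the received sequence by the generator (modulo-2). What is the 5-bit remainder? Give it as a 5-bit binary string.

00000

Modulo-2 division of 110010010101110 by 110101:
  pos 0: 110010 XOR 110101 = 000111
  pos 3: 111010 XOR 110101 = 001111
  pos 5: 111110 XOR 110101 = 001011
  pos 7: 101111 XOR 110101 = 011010
  pos 8: 110101 XOR 110101 = 000000
Remainder = 00000 (zero — the frame passes the CRC check).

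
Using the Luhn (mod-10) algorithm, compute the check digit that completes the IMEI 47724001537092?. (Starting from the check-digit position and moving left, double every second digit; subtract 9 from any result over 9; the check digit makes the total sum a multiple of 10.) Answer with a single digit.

Partial digits right→left: 2 9 0 7 3 5 1 0 0 4 2 7 7 4
Double every second digit counting from the check-digit position (so the 1st, 3rd, 5th, ... of the partial from the right).
  doubled (with −9 where >9): 4 0 6 2 0 4 5 → sum 21
  kept as-is: 9 7 5 0 4 7 4 → sum 36
Total = 21 + 36 = 57.
Check digit = (10 − (57 mod 10)) mod 10 = 3.

3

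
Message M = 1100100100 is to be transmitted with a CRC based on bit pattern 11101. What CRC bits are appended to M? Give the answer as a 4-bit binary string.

Append 4 zeros: 11001001000000. Divide by 11101 (XOR where the leading bit is 1):
  pos 0: 11001 XOR 11101 = 00100
  pos 2: 10000 XOR 11101 = 01101
  pos 3: 11011 XOR 11101 = 00110
  pos 5: 11000 XOR 11101 = 00101
  pos 7: 10100 XOR 11101 = 01001
  pos 8: 10010 XOR 11101 = 01111
  pos 9: 11110 XOR 11101 = 00011
Remainder (last 4 bits) = 0011. This is the CRC / FCS.

0011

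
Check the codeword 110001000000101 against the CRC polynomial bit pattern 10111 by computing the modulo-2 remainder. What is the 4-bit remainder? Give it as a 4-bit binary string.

1011

Modulo-2 division of 110001000000101 by 10111:
  pos 0: 11000 XOR 10111 = 01111
  pos 1: 11111 XOR 10111 = 01000
  pos 2: 10000 XOR 10111 = 00111
  pos 4: 11100 XOR 10111 = 01011
  pos 5: 10110 XOR 10111 = 00001
  pos 9: 10010 XOR 10111 = 00101
Remainder = 1011 (nonzero — an error is detected).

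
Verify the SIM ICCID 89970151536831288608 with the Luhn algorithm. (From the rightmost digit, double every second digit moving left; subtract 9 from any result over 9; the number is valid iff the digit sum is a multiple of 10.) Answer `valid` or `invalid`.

From the right, keep odd positions and double even positions (subtract 9 from any doubled value over 9):
  doubled (positions 2,4,...): 0 7 4 6 3 1 1 0 9 7 → sum 38
  kept (positions 1,3,...): 8 6 8 1 8 3 1 1 7 9 → sum 52
Total = 90.
90 mod 10 = 0, so the number is valid.

valid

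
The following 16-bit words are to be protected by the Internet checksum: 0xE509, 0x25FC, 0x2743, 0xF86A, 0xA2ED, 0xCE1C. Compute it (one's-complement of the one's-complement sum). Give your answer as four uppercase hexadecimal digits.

6441

One's-complement addition (fold any carry out of bit 15 back into bit 0):
  0xE509 + 0x25FC = 0x10B05 → wrap carry → 0x0B06
  0x0B06 + 0x2743 = 0x03249
  0x3249 + 0xF86A = 0x12AB3 → wrap carry → 0x2AB4
  0x2AB4 + 0xA2ED = 0x0CDA1
  0xCDA1 + 0xCE1C = 0x19BBD → wrap carry → 0x9BBE
One's-complement sum = 0x9BBE.
Checksum = ~0x9BBE & 0xFFFF = 0x6441.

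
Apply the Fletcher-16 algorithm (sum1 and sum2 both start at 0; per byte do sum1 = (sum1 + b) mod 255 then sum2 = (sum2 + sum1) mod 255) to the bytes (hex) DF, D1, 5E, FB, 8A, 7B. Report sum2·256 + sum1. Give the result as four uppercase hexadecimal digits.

Running sums (mod 255):
  after byte 0 (DF): sum1=223, sum2=223
  after byte 1 (D1): sum1=177, sum2=145
  after byte 2 (5E): sum1=16, sum2=161
  after byte 3 (FB): sum1=12, sum2=173
  after byte 4 (8A): sum1=150, sum2=68
  after byte 5 (7B): sum1=18, sum2=86
Checksum = sum2·256 + sum1 = 86·256 + 18 = 22034 = 0x5612.

5612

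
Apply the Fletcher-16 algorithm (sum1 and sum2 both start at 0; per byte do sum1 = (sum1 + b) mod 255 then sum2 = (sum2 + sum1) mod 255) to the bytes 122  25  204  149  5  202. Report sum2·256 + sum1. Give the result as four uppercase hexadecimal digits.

Running sums (mod 255):
  after byte 0 (122): sum1=122, sum2=122
  after byte 1 (25): sum1=147, sum2=14
  after byte 2 (204): sum1=96, sum2=110
  after byte 3 (149): sum1=245, sum2=100
  after byte 4 (5): sum1=250, sum2=95
  after byte 5 (202): sum1=197, sum2=37
Checksum = sum2·256 + sum1 = 37·256 + 197 = 9669 = 0x25C5.

25C5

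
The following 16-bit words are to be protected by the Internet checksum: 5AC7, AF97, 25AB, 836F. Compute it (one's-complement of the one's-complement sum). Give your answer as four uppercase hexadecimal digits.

4C86

One's-complement addition (fold any carry out of bit 15 back into bit 0):
  0x5AC7 + 0xAF97 = 0x10A5E → wrap carry → 0x0A5F
  0x0A5F + 0x25AB = 0x0300A
  0x300A + 0x836F = 0x0B379
One's-complement sum = 0xB379.
Checksum = ~0xB379 & 0xFFFF = 0x4C86.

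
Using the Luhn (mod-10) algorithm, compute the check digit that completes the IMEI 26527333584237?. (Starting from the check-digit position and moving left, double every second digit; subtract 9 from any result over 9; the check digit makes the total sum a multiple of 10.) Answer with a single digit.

Partial digits right→left: 7 3 2 4 8 5 3 3 3 7 2 5 6 2
Double every second digit counting from the check-digit position (so the 1st, 3rd, 5th, ... of the partial from the right).
  doubled (with −9 where >9): 5 4 7 6 6 4 3 → sum 35
  kept as-is: 3 4 5 3 7 5 2 → sum 29
Total = 35 + 29 = 64.
Check digit = (10 − (64 mod 10)) mod 10 = 6.

6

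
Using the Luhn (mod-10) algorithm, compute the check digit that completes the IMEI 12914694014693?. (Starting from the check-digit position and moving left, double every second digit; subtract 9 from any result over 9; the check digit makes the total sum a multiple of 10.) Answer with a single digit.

Partial digits right→left: 3 9 6 4 1 0 4 9 6 4 1 9 2 1
Double every second digit counting from the check-digit position (so the 1st, 3rd, 5th, ... of the partial from the right).
  doubled (with −9 where >9): 6 3 2 8 3 2 4 → sum 28
  kept as-is: 9 4 0 9 4 9 1 → sum 36
Total = 28 + 36 = 64.
Check digit = (10 − (64 mod 10)) mod 10 = 6.

6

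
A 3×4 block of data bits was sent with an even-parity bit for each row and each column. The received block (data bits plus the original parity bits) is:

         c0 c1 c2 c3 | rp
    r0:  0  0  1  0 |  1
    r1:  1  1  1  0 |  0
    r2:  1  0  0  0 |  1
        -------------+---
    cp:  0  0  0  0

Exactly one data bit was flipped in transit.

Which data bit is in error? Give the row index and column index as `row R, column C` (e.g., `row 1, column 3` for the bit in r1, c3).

Recompute each row's even parity and compare to rp:
  r0: data parity 1, sent rp 1 → ok
  r1: data parity 1, sent rp 0 → mismatch
  r2: data parity 1, sent rp 1 → ok
Recompute each column's even parity and compare to cp:
  c0: data parity 0, sent cp 0 → ok
  c1: data parity 1, sent cp 0 → mismatch
  c2: data parity 0, sent cp 0 → ok
  c3: data parity 0, sent cp 0 → ok
Exactly one row (r1) and one column (c1) fail → the flipped bit is at their intersection.

row 1, column 1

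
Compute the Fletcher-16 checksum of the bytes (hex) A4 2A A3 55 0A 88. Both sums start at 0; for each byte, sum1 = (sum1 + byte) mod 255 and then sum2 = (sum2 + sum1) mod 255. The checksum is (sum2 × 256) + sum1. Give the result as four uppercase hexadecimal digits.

D95A

Running sums (mod 255):
  after byte 0 (A4): sum1=164, sum2=164
  after byte 1 (2A): sum1=206, sum2=115
  after byte 2 (A3): sum1=114, sum2=229
  after byte 3 (55): sum1=199, sum2=173
  after byte 4 (0A): sum1=209, sum2=127
  after byte 5 (88): sum1=90, sum2=217
Checksum = sum2·256 + sum1 = 217·256 + 90 = 55642 = 0xD95A.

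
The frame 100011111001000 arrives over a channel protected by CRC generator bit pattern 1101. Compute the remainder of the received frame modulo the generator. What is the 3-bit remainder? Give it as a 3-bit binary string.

000

Modulo-2 division of 100011111001000 by 1101:
  pos 0: 1000 XOR 1101 = 0101
  pos 1: 1011 XOR 1101 = 0110
  pos 2: 1101 XOR 1101 = 0000
  pos 6: 1110 XOR 1101 = 0011
  pos 8: 1101 XOR 1101 = 0000
Remainder = 000 (zero — the frame passes the CRC check).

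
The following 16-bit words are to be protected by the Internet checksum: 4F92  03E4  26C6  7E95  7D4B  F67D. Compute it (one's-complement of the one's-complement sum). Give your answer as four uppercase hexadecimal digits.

One's-complement addition (fold any carry out of bit 15 back into bit 0):
  0x4F92 + 0x03E4 = 0x05376
  0x5376 + 0x26C6 = 0x07A3C
  0x7A3C + 0x7E95 = 0x0F8D1
  0xF8D1 + 0x7D4B = 0x1761C → wrap carry → 0x761D
  0x761D + 0xF67D = 0x16C9A → wrap carry → 0x6C9B
One's-complement sum = 0x6C9B.
Checksum = ~0x6C9B & 0xFFFF = 0x9364.

9364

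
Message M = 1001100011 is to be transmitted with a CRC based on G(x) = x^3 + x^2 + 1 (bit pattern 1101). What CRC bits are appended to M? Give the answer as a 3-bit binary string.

111

Append 3 zeros: 1001100011000. Divide by 1101 (XOR where the leading bit is 1):
  pos 0: 1001 XOR 1101 = 0100
  pos 1: 1001 XOR 1101 = 0100
  pos 2: 1000 XOR 1101 = 0101
  pos 3: 1010 XOR 1101 = 0111
  pos 4: 1110 XOR 1101 = 0011
  pos 6: 1111 XOR 1101 = 0010
  pos 8: 1000 XOR 1101 = 0101
  pos 9: 1010 XOR 1101 = 0111
Remainder (last 3 bits) = 111. This is the CRC / FCS.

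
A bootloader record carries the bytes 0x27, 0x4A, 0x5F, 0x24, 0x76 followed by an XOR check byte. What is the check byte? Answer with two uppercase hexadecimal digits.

60

XOR the bytes together:
  start with 0x27
  0x27 ⊕ 0x4A = 0x6D
  0x6D ⊕ 0x5F = 0x32
  0x32 ⊕ 0x24 = 0x16
  0x16 ⊕ 0x76 = 0x60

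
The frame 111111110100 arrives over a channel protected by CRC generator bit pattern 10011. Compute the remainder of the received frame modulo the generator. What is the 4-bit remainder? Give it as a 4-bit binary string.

Modulo-2 division of 111111110100 by 10011:
  pos 0: 11111 XOR 10011 = 01100
  pos 1: 11001 XOR 10011 = 01010
  pos 2: 10101 XOR 10011 = 00110
  pos 4: 11010 XOR 10011 = 01001
  pos 5: 10011 XOR 10011 = 00000
Remainder = 0000 (zero — the frame passes the CRC check).

0000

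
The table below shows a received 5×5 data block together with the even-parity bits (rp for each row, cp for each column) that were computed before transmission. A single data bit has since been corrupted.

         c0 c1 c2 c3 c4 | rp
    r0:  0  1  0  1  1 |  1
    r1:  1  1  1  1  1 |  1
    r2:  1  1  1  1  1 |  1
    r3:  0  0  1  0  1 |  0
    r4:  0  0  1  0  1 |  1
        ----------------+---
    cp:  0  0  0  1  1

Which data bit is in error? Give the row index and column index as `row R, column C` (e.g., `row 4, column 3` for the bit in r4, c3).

Recompute each row's even parity and compare to rp:
  r0: data parity 1, sent rp 1 → ok
  r1: data parity 1, sent rp 1 → ok
  r2: data parity 1, sent rp 1 → ok
  r3: data parity 0, sent rp 0 → ok
  r4: data parity 0, sent rp 1 → mismatch
Recompute each column's even parity and compare to cp:
  c0: data parity 0, sent cp 0 → ok
  c1: data parity 1, sent cp 0 → mismatch
  c2: data parity 0, sent cp 0 → ok
  c3: data parity 1, sent cp 1 → ok
  c4: data parity 1, sent cp 1 → ok
Exactly one row (r4) and one column (c1) fail → the flipped bit is at their intersection.

row 4, column 1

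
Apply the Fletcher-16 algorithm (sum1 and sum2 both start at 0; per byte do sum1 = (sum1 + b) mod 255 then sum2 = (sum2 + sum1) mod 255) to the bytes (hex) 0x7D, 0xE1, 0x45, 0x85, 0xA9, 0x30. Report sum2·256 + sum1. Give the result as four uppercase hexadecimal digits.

Running sums (mod 255):
  after byte 0 (0x7D): sum1=125, sum2=125
  after byte 1 (0xE1): sum1=95, sum2=220
  after byte 2 (0x45): sum1=164, sum2=129
  after byte 3 (0x85): sum1=42, sum2=171
  after byte 4 (0xA9): sum1=211, sum2=127
  after byte 5 (0x30): sum1=4, sum2=131
Checksum = sum2·256 + sum1 = 131·256 + 4 = 33540 = 0x8304.

8304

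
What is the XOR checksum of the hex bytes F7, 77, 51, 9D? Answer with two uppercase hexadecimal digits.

4C

XOR the bytes together:
  start with 0xF7
  0xF7 ⊕ 0x77 = 0x80
  0x80 ⊕ 0x51 = 0xD1
  0xD1 ⊕ 0x9D = 0x4C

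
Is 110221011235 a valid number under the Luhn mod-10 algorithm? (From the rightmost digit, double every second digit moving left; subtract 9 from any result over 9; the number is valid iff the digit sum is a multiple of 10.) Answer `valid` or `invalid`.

invalid

From the right, keep odd positions and double even positions (subtract 9 from any doubled value over 9):
  doubled (positions 2,4,...): 6 2 0 4 0 2 → sum 14
  kept (positions 1,3,...): 5 2 1 1 2 1 → sum 12
Total = 26.
26 mod 10 = 6, so the number is invalid.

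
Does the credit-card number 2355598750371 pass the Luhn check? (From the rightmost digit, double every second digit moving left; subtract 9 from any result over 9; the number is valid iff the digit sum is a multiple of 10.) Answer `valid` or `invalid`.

From the right, keep odd positions and double even positions (subtract 9 from any doubled value over 9):
  doubled (positions 2,4,...): 5 0 5 9 1 6 → sum 26
  kept (positions 1,3,...): 1 3 5 8 5 5 2 → sum 29
Total = 55.
55 mod 10 = 5, so the number is invalid.

invalid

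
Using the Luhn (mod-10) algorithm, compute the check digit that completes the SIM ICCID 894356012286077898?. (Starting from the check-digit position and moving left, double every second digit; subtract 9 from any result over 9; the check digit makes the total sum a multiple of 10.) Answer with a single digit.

1

Partial digits right→left: 8 9 8 7 7 0 6 8 2 2 1 0 6 5 3 4 9 8
Double every second digit counting from the check-digit position (so the 1st, 3rd, 5th, ... of the partial from the right).
  doubled (with −9 where >9): 7 7 5 3 4 2 3 6 9 → sum 46
  kept as-is: 9 7 0 8 2 0 5 4 8 → sum 43
Total = 46 + 43 = 89.
Check digit = (10 − (89 mod 10)) mod 10 = 1.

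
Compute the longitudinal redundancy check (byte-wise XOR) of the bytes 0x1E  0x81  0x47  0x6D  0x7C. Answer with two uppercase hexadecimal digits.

XOR the bytes together:
  start with 0x1E
  0x1E ⊕ 0x81 = 0x9F
  0x9F ⊕ 0x47 = 0xD8
  0xD8 ⊕ 0x6D = 0xB5
  0xB5 ⊕ 0x7C = 0xC9

C9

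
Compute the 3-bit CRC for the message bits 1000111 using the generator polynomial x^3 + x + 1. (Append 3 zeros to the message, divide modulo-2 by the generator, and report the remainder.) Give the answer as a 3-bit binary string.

110

Append 3 zeros: 1000111000. Divide by 1011 (XOR where the leading bit is 1):
  pos 0: 1000 XOR 1011 = 0011
  pos 2: 1111 XOR 1011 = 0100
  pos 3: 1001 XOR 1011 = 0010
  pos 5: 1000 XOR 1011 = 0011
Remainder (last 3 bits) = 110. This is the CRC / FCS.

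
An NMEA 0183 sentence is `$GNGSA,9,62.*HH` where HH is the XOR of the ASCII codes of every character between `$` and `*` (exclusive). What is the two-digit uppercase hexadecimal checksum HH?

XOR the ASCII codes of the payload characters:
  'G' = 0x47 → acc = 0x47
  'N' = 0x4E → acc = 0x09
  'G' = 0x47 → acc = 0x4E
  'S' = 0x53 → acc = 0x1D
  'A' = 0x41 → acc = 0x5C
  ',' = 0x2C → acc = 0x70
  '9' = 0x39 → acc = 0x49
  ',' = 0x2C → acc = 0x65
  '6' = 0x36 → acc = 0x53
  '2' = 0x32 → acc = 0x61
  '.' = 0x2E → acc = 0x4F
Checksum = 0x4F.

4F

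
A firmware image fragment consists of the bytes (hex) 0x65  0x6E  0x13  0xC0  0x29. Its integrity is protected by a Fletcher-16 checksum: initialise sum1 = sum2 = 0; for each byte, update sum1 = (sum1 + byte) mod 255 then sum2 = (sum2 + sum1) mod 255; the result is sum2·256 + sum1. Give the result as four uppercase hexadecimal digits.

98D0

Running sums (mod 255):
  after byte 0 (0x65): sum1=101, sum2=101
  after byte 1 (0x6E): sum1=211, sum2=57
  after byte 2 (0x13): sum1=230, sum2=32
  after byte 3 (0xC0): sum1=167, sum2=199
  after byte 4 (0x29): sum1=208, sum2=152
Checksum = sum2·256 + sum1 = 152·256 + 208 = 39120 = 0x98D0.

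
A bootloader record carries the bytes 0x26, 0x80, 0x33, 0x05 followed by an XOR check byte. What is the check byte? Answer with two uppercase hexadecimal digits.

90

XOR the bytes together:
  start with 0x26
  0x26 ⊕ 0x80 = 0xA6
  0xA6 ⊕ 0x33 = 0x95
  0x95 ⊕ 0x05 = 0x90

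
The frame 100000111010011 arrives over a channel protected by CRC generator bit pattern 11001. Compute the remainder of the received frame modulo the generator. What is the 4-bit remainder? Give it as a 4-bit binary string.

0000

Modulo-2 division of 100000111010011 by 11001:
  pos 0: 10000 XOR 11001 = 01001
  pos 1: 10010 XOR 11001 = 01011
  pos 2: 10111 XOR 11001 = 01110
  pos 3: 11101 XOR 11001 = 00100
  pos 5: 10010 XOR 11001 = 01011
  pos 6: 10111 XOR 11001 = 01110
  pos 7: 11100 XOR 11001 = 00101
  pos 9: 10101 XOR 11001 = 01100
  pos 10: 11001 XOR 11001 = 00000
Remainder = 0000 (zero — the frame passes the CRC check).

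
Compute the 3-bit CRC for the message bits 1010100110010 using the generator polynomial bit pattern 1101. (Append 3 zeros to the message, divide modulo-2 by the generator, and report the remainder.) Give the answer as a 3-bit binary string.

Append 3 zeros: 1010100110010000. Divide by 1101 (XOR where the leading bit is 1):
  pos 0: 1010 XOR 1101 = 0111
  pos 1: 1111 XOR 1101 = 0010
  pos 3: 1000 XOR 1101 = 0101
  pos 4: 1011 XOR 1101 = 0110
  pos 5: 1101 XOR 1101 = 0000
  pos 11: 1000 XOR 1101 = 0101
  pos 12: 1010 XOR 1101 = 0111
Remainder (last 3 bits) = 111. This is the CRC / FCS.

111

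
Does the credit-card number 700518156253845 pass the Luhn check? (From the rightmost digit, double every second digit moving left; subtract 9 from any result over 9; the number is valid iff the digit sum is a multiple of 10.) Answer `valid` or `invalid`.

valid

From the right, keep odd positions and double even positions (subtract 9 from any doubled value over 9):
  doubled (positions 2,4,...): 8 6 4 1 7 1 0 → sum 27
  kept (positions 1,3,...): 5 8 5 6 1 1 0 7 → sum 33
Total = 60.
60 mod 10 = 0, so the number is valid.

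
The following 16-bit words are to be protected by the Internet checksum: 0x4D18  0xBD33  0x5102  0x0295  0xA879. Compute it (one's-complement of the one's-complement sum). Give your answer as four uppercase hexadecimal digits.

F9A2

One's-complement addition (fold any carry out of bit 15 back into bit 0):
  0x4D18 + 0xBD33 = 0x10A4B → wrap carry → 0x0A4C
  0x0A4C + 0x5102 = 0x05B4E
  0x5B4E + 0x0295 = 0x05DE3
  0x5DE3 + 0xA879 = 0x1065C → wrap carry → 0x065D
One's-complement sum = 0x065D.
Checksum = ~0x065D & 0xFFFF = 0xF9A2.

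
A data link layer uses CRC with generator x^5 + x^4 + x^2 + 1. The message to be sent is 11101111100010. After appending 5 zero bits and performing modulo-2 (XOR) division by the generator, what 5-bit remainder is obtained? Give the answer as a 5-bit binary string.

10011

Append 5 zeros: 1110111110001000000. Divide by 110101 (XOR where the leading bit is 1):
  pos 0: 111011 XOR 110101 = 001110
  pos 2: 111011 XOR 110101 = 001110
  pos 4: 111010 XOR 110101 = 001111
  pos 6: 111100 XOR 110101 = 001001
  pos 8: 100110 XOR 110101 = 010011
  pos 9: 100110 XOR 110101 = 010011
  pos 10: 100110 XOR 110101 = 010011
  pos 11: 100110 XOR 110101 = 010011
  pos 12: 100110 XOR 110101 = 010011
  pos 13: 100110 XOR 110101 = 010011
Remainder (last 5 bits) = 10011. This is the CRC / FCS.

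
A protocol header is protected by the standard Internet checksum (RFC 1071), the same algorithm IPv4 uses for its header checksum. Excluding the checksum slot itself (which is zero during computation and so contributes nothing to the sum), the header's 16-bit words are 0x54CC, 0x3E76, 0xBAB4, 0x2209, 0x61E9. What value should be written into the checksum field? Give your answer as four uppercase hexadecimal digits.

2E16

One's-complement addition (fold any carry out of bit 15 back into bit 0):
  0x54CC + 0x3E76 = 0x09342
  0x9342 + 0xBAB4 = 0x14DF6 → wrap carry → 0x4DF7
  0x4DF7 + 0x2209 = 0x07000
  0x7000 + 0x61E9 = 0x0D1E9
One's-complement sum = 0xD1E9.
Checksum = ~0xD1E9 & 0xFFFF = 0x2E16.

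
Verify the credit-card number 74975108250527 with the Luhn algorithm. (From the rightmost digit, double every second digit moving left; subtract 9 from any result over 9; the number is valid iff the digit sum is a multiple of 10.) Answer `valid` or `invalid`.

From the right, keep odd positions and double even positions (subtract 9 from any doubled value over 9):
  doubled (positions 2,4,...): 4 0 4 0 1 9 5 → sum 23
  kept (positions 1,3,...): 7 5 5 8 1 7 4 → sum 37
Total = 60.
60 mod 10 = 0, so the number is valid.

valid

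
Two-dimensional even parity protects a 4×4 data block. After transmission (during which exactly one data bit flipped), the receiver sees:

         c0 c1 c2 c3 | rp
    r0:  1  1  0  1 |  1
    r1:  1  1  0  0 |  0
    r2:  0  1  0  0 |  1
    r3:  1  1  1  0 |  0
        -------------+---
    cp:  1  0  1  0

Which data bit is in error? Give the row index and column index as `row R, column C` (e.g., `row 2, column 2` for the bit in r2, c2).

row 3, column 3

Recompute each row's even parity and compare to rp:
  r0: data parity 1, sent rp 1 → ok
  r1: data parity 0, sent rp 0 → ok
  r2: data parity 1, sent rp 1 → ok
  r3: data parity 1, sent rp 0 → mismatch
Recompute each column's even parity and compare to cp:
  c0: data parity 1, sent cp 1 → ok
  c1: data parity 0, sent cp 0 → ok
  c2: data parity 1, sent cp 1 → ok
  c3: data parity 1, sent cp 0 → mismatch
Exactly one row (r3) and one column (c3) fail → the flipped bit is at their intersection.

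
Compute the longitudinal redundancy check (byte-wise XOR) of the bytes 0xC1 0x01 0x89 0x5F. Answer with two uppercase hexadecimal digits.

16

XOR the bytes together:
  start with 0xC1
  0xC1 ⊕ 0x01 = 0xC0
  0xC0 ⊕ 0x89 = 0x49
  0x49 ⊕ 0x5F = 0x16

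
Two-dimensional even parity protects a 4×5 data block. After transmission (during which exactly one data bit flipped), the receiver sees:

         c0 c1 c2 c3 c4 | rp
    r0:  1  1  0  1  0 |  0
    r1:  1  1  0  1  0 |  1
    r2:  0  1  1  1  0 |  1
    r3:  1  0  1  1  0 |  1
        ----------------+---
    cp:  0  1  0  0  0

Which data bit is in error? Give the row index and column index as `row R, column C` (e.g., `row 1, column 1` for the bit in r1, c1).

row 0, column 0

Recompute each row's even parity and compare to rp:
  r0: data parity 1, sent rp 0 → mismatch
  r1: data parity 1, sent rp 1 → ok
  r2: data parity 1, sent rp 1 → ok
  r3: data parity 1, sent rp 1 → ok
Recompute each column's even parity and compare to cp:
  c0: data parity 1, sent cp 0 → mismatch
  c1: data parity 1, sent cp 1 → ok
  c2: data parity 0, sent cp 0 → ok
  c3: data parity 0, sent cp 0 → ok
  c4: data parity 0, sent cp 0 → ok
Exactly one row (r0) and one column (c0) fail → the flipped bit is at their intersection.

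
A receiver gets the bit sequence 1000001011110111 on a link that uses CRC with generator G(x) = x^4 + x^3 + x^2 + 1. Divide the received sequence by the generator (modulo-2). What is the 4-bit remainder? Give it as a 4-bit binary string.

Modulo-2 division of 1000001011110111 by 11101:
  pos 0: 10000 XOR 11101 = 01101
  pos 1: 11010 XOR 11101 = 00111
  pos 3: 11110 XOR 11101 = 00011
  pos 6: 11111 XOR 11101 = 00010
  pos 9: 10101 XOR 11101 = 01000
  pos 10: 10001 XOR 11101 = 01100
  pos 11: 11001 XOR 11101 = 00100
Remainder = 0100 (nonzero — an error is detected).

0100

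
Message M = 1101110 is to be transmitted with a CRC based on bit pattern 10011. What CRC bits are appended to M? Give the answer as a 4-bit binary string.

1100

Append 4 zeros: 11011100000. Divide by 10011 (XOR where the leading bit is 1):
  pos 0: 11011 XOR 10011 = 01000
  pos 1: 10001 XOR 10011 = 00010
  pos 4: 10000 XOR 10011 = 00011
Remainder (last 4 bits) = 1100. This is the CRC / FCS.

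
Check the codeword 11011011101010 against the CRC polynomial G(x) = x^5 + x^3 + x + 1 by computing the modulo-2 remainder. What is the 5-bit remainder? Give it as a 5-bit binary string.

Modulo-2 division of 11011011101010 by 101011:
  pos 0: 110110 XOR 101011 = 011101
  pos 1: 111011 XOR 101011 = 010000
  pos 2: 100001 XOR 101011 = 001010
  pos 4: 101010 XOR 101011 = 000001
Remainder = 11010 (nonzero — an error is detected).

11010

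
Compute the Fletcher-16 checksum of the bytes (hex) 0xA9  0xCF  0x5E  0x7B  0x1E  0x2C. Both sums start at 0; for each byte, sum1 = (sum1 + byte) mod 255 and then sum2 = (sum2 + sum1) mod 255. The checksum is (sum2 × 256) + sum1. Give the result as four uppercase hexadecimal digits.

5D9D

Running sums (mod 255):
  after byte 0 (0xA9): sum1=169, sum2=169
  after byte 1 (0xCF): sum1=121, sum2=35
  after byte 2 (0x5E): sum1=215, sum2=250
  after byte 3 (0x7B): sum1=83, sum2=78
  after byte 4 (0x1E): sum1=113, sum2=191
  after byte 5 (0x2C): sum1=157, sum2=93
Checksum = sum2·256 + sum1 = 93·256 + 157 = 23965 = 0x5D9D.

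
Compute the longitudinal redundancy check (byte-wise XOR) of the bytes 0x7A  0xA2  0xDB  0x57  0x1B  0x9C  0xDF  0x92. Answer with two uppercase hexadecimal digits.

9E

XOR the bytes together:
  start with 0x7A
  0x7A ⊕ 0xA2 = 0xD8
  0xD8 ⊕ 0xDB = 0x03
  0x03 ⊕ 0x57 = 0x54
  0x54 ⊕ 0x1B = 0x4F
  0x4F ⊕ 0x9C = 0xD3
  0xD3 ⊕ 0xDF = 0x0C
  0x0C ⊕ 0x92 = 0x9E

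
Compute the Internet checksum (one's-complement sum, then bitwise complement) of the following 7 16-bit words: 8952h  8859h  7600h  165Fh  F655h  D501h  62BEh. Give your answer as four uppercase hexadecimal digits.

One's-complement addition (fold any carry out of bit 15 back into bit 0):
  0x8952 + 0x8859 = 0x111AB → wrap carry → 0x11AC
  0x11AC + 0x7600 = 0x087AC
  0x87AC + 0x165F = 0x09E0B
  0x9E0B + 0xF655 = 0x19460 → wrap carry → 0x9461
  0x9461 + 0xD501 = 0x16962 → wrap carry → 0x6963
  0x6963 + 0x62BE = 0x0CC21
One's-complement sum = 0xCC21.
Checksum = ~0xCC21 & 0xFFFF = 0x33DE.

33DE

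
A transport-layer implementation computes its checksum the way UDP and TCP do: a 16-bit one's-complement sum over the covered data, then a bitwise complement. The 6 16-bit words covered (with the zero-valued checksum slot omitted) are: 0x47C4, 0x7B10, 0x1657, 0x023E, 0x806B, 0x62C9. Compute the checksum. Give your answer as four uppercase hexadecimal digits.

4161

One's-complement addition (fold any carry out of bit 15 back into bit 0):
  0x47C4 + 0x7B10 = 0x0C2D4
  0xC2D4 + 0x1657 = 0x0D92B
  0xD92B + 0x023E = 0x0DB69
  0xDB69 + 0x806B = 0x15BD4 → wrap carry → 0x5BD5
  0x5BD5 + 0x62C9 = 0x0BE9E
One's-complement sum = 0xBE9E.
Checksum = ~0xBE9E & 0xFFFF = 0x4161.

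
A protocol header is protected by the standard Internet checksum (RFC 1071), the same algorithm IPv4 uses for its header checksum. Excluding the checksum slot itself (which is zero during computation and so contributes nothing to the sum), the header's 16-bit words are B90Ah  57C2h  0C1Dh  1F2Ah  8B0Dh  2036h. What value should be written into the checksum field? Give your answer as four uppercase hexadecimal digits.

One's-complement addition (fold any carry out of bit 15 back into bit 0):
  0xB90A + 0x57C2 = 0x110CC → wrap carry → 0x10CD
  0x10CD + 0x0C1D = 0x01CEA
  0x1CEA + 0x1F2A = 0x03C14
  0x3C14 + 0x8B0D = 0x0C721
  0xC721 + 0x2036 = 0x0E757
One's-complement sum = 0xE757.
Checksum = ~0xE757 & 0xFFFF = 0x18A8.

18A8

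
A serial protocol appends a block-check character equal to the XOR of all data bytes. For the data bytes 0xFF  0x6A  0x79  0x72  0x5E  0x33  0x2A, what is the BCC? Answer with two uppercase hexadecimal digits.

D9

XOR the bytes together:
  start with 0xFF
  0xFF ⊕ 0x6A = 0x95
  0x95 ⊕ 0x79 = 0xEC
  0xEC ⊕ 0x72 = 0x9E
  0x9E ⊕ 0x5E = 0xC0
  0xC0 ⊕ 0x33 = 0xF3
  0xF3 ⊕ 0x2A = 0xD9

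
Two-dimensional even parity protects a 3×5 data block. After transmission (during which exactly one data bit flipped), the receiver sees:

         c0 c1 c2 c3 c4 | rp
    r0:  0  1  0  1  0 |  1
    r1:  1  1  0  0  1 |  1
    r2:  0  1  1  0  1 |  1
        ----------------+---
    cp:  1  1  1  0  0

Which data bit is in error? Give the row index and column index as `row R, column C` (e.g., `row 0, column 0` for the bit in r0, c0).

Recompute each row's even parity and compare to rp:
  r0: data parity 0, sent rp 1 → mismatch
  r1: data parity 1, sent rp 1 → ok
  r2: data parity 1, sent rp 1 → ok
Recompute each column's even parity and compare to cp:
  c0: data parity 1, sent cp 1 → ok
  c1: data parity 1, sent cp 1 → ok
  c2: data parity 1, sent cp 1 → ok
  c3: data parity 1, sent cp 0 → mismatch
  c4: data parity 0, sent cp 0 → ok
Exactly one row (r0) and one column (c3) fail → the flipped bit is at their intersection.

row 0, column 3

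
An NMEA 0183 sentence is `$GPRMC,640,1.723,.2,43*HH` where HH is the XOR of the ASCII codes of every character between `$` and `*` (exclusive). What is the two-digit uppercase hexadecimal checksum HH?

4B

XOR the ASCII codes of the payload characters:
  'G' = 0x47 → acc = 0x47
  'P' = 0x50 → acc = 0x17
  'R' = 0x52 → acc = 0x45
  'M' = 0x4D → acc = 0x08
  'C' = 0x43 → acc = 0x4B
  ',' = 0x2C → acc = 0x67
  '6' = 0x36 → acc = 0x51
  '4' = 0x34 → acc = 0x65
  '0' = 0x30 → acc = 0x55
  ',' = 0x2C → acc = 0x79
  '1' = 0x31 → acc = 0x48
  '.' = 0x2E → acc = 0x66
  '7' = 0x37 → acc = 0x51
  '2' = 0x32 → acc = 0x63
  '3' = 0x33 → acc = 0x50
  ',' = 0x2C → acc = 0x7C
  '.' = 0x2E → acc = 0x52
  '2' = 0x32 → acc = 0x60
  ',' = 0x2C → acc = 0x4C
  '4' = 0x34 → acc = 0x78
  '3' = 0x33 → acc = 0x4B
Checksum = 0x4B.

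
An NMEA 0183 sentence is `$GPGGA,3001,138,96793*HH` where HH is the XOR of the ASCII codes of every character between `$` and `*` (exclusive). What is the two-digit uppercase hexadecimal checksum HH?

XOR the ASCII codes of the payload characters:
  'G' = 0x47 → acc = 0x47
  'P' = 0x50 → acc = 0x17
  'G' = 0x47 → acc = 0x50
  'G' = 0x47 → acc = 0x17
  'A' = 0x41 → acc = 0x56
  ',' = 0x2C → acc = 0x7A
  '3' = 0x33 → acc = 0x49
  '0' = 0x30 → acc = 0x79
  '0' = 0x30 → acc = 0x49
  '1' = 0x31 → acc = 0x78
  ',' = 0x2C → acc = 0x54
  '1' = 0x31 → acc = 0x65
  '3' = 0x33 → acc = 0x56
  '8' = 0x38 → acc = 0x6E
  ',' = 0x2C → acc = 0x42
  '9' = 0x39 → acc = 0x7B
  '6' = 0x36 → acc = 0x4D
  '7' = 0x37 → acc = 0x7A
  '9' = 0x39 → acc = 0x43
  '3' = 0x33 → acc = 0x70
Checksum = 0x70.

70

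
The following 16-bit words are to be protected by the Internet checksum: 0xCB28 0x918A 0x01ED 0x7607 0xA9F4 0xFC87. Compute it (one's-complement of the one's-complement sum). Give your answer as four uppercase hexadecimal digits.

One's-complement addition (fold any carry out of bit 15 back into bit 0):
  0xCB28 + 0x918A = 0x15CB2 → wrap carry → 0x5CB3
  0x5CB3 + 0x01ED = 0x05EA0
  0x5EA0 + 0x7607 = 0x0D4A7
  0xD4A7 + 0xA9F4 = 0x17E9B → wrap carry → 0x7E9C
  0x7E9C + 0xFC87 = 0x17B23 → wrap carry → 0x7B24
One's-complement sum = 0x7B24.
Checksum = ~0x7B24 & 0xFFFF = 0x84DB.

84DB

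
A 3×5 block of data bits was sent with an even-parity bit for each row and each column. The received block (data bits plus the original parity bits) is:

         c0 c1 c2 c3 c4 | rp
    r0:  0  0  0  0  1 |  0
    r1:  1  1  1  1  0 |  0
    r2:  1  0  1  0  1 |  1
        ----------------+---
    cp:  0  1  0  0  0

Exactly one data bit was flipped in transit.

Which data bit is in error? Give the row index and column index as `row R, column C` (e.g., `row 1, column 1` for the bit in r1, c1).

Recompute each row's even parity and compare to rp:
  r0: data parity 1, sent rp 0 → mismatch
  r1: data parity 0, sent rp 0 → ok
  r2: data parity 1, sent rp 1 → ok
Recompute each column's even parity and compare to cp:
  c0: data parity 0, sent cp 0 → ok
  c1: data parity 1, sent cp 1 → ok
  c2: data parity 0, sent cp 0 → ok
  c3: data parity 1, sent cp 0 → mismatch
  c4: data parity 0, sent cp 0 → ok
Exactly one row (r0) and one column (c3) fail → the flipped bit is at their intersection.

row 0, column 3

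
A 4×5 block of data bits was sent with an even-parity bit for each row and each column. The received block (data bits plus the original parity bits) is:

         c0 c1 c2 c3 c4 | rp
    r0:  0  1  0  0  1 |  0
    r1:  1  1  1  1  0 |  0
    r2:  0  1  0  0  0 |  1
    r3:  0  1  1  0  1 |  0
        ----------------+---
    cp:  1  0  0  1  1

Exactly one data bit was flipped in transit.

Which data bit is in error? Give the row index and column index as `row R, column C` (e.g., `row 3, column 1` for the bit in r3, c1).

row 3, column 4

Recompute each row's even parity and compare to rp:
  r0: data parity 0, sent rp 0 → ok
  r1: data parity 0, sent rp 0 → ok
  r2: data parity 1, sent rp 1 → ok
  r3: data parity 1, sent rp 0 → mismatch
Recompute each column's even parity and compare to cp:
  c0: data parity 1, sent cp 1 → ok
  c1: data parity 0, sent cp 0 → ok
  c2: data parity 0, sent cp 0 → ok
  c3: data parity 1, sent cp 1 → ok
  c4: data parity 0, sent cp 1 → mismatch
Exactly one row (r3) and one column (c4) fail → the flipped bit is at their intersection.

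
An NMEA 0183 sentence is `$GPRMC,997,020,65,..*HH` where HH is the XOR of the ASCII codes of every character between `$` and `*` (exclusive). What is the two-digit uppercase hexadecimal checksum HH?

4D

XOR the ASCII codes of the payload characters:
  'G' = 0x47 → acc = 0x47
  'P' = 0x50 → acc = 0x17
  'R' = 0x52 → acc = 0x45
  'M' = 0x4D → acc = 0x08
  'C' = 0x43 → acc = 0x4B
  ',' = 0x2C → acc = 0x67
  '9' = 0x39 → acc = 0x5E
  '9' = 0x39 → acc = 0x67
  '7' = 0x37 → acc = 0x50
  ',' = 0x2C → acc = 0x7C
  '0' = 0x30 → acc = 0x4C
  '2' = 0x32 → acc = 0x7E
  '0' = 0x30 → acc = 0x4E
  ',' = 0x2C → acc = 0x62
  '6' = 0x36 → acc = 0x54
  '5' = 0x35 → acc = 0x61
  ',' = 0x2C → acc = 0x4D
  '.' = 0x2E → acc = 0x63
  '.' = 0x2E → acc = 0x4D
Checksum = 0x4D.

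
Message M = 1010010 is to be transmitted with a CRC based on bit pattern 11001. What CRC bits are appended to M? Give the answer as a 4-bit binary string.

Append 4 zeros: 10100100000. Divide by 11001 (XOR where the leading bit is 1):
  pos 0: 10100 XOR 11001 = 01101
  pos 1: 11011 XOR 11001 = 00010
  pos 4: 10000 XOR 11001 = 01001
  pos 5: 10010 XOR 11001 = 01011
  pos 6: 10110 XOR 11001 = 01111
Remainder (last 4 bits) = 1111. This is the CRC / FCS.

1111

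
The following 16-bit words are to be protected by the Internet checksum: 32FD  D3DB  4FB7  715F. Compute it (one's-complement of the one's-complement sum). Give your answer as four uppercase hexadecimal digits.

3810

One's-complement addition (fold any carry out of bit 15 back into bit 0):
  0x32FD + 0xD3DB = 0x106D8 → wrap carry → 0x06D9
  0x06D9 + 0x4FB7 = 0x05690
  0x5690 + 0x715F = 0x0C7EF
One's-complement sum = 0xC7EF.
Checksum = ~0xC7EF & 0xFFFF = 0x3810.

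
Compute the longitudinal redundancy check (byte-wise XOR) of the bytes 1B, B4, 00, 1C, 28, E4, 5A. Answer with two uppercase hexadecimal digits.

XOR the bytes together:
  start with 0x1B
  0x1B ⊕ 0xB4 = 0xAF
  0xAF ⊕ 0x00 = 0xAF
  0xAF ⊕ 0x1C = 0xB3
  0xB3 ⊕ 0x28 = 0x9B
  0x9B ⊕ 0xE4 = 0x7F
  0x7F ⊕ 0x5A = 0x25

25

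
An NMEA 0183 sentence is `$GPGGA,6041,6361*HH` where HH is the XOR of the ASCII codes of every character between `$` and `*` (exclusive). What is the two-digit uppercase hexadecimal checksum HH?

XOR the ASCII codes of the payload characters:
  'G' = 0x47 → acc = 0x47
  'P' = 0x50 → acc = 0x17
  'G' = 0x47 → acc = 0x50
  'G' = 0x47 → acc = 0x17
  'A' = 0x41 → acc = 0x56
  ',' = 0x2C → acc = 0x7A
  '6' = 0x36 → acc = 0x4C
  '0' = 0x30 → acc = 0x7C
  '4' = 0x34 → acc = 0x48
  '1' = 0x31 → acc = 0x79
  ',' = 0x2C → acc = 0x55
  '6' = 0x36 → acc = 0x63
  '3' = 0x33 → acc = 0x50
  '6' = 0x36 → acc = 0x66
  '1' = 0x31 → acc = 0x57
Checksum = 0x57.

57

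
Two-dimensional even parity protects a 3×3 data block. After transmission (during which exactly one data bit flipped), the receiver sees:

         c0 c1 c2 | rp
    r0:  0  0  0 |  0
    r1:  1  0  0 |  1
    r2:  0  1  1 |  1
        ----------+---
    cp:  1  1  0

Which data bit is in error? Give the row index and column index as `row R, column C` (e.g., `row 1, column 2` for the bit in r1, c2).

row 2, column 2

Recompute each row's even parity and compare to rp:
  r0: data parity 0, sent rp 0 → ok
  r1: data parity 1, sent rp 1 → ok
  r2: data parity 0, sent rp 1 → mismatch
Recompute each column's even parity and compare to cp:
  c0: data parity 1, sent cp 1 → ok
  c1: data parity 1, sent cp 1 → ok
  c2: data parity 1, sent cp 0 → mismatch
Exactly one row (r2) and one column (c2) fail → the flipped bit is at their intersection.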